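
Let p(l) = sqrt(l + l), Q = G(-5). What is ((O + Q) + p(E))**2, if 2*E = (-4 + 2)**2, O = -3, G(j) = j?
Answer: 36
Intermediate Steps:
Q = -5
E = 2 (E = (-4 + 2)**2/2 = (1/2)*(-2)**2 = (1/2)*4 = 2)
p(l) = sqrt(2)*sqrt(l) (p(l) = sqrt(2*l) = sqrt(2)*sqrt(l))
((O + Q) + p(E))**2 = ((-3 - 5) + sqrt(2)*sqrt(2))**2 = (-8 + 2)**2 = (-6)**2 = 36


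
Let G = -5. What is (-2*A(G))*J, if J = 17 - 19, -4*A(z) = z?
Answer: 5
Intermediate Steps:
A(z) = -z/4
J = -2
(-2*A(G))*J = -(-1)*(-5)/2*(-2) = -2*5/4*(-2) = -5/2*(-2) = 5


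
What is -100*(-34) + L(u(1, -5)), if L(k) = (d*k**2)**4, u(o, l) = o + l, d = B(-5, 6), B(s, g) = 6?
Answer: 84938056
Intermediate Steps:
d = 6
u(o, l) = l + o
L(k) = 1296*k**8 (L(k) = (6*k**2)**4 = 1296*k**8)
-100*(-34) + L(u(1, -5)) = -100*(-34) + 1296*(-5 + 1)**8 = 3400 + 1296*(-4)**8 = 3400 + 1296*65536 = 3400 + 84934656 = 84938056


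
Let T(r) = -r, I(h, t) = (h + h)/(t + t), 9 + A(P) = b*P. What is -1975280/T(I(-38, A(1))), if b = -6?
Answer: 14814600/19 ≈ 7.7972e+5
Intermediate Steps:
A(P) = -9 - 6*P
I(h, t) = h/t (I(h, t) = (2*h)/((2*t)) = (2*h)*(1/(2*t)) = h/t)
-1975280/T(I(-38, A(1))) = -1975280/((-(-38)/(-9 - 6*1))) = -1975280/((-(-38)/(-9 - 6))) = -1975280/((-(-38)/(-15))) = -1975280/((-(-38)*(-1)/15)) = -1975280/((-1*38/15)) = -1975280/(-38/15) = -1975280*(-15/38) = 14814600/19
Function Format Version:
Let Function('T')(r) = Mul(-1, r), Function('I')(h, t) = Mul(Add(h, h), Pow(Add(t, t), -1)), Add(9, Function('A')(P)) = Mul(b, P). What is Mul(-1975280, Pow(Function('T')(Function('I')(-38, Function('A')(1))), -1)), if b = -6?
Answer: Rational(14814600, 19) ≈ 7.7972e+5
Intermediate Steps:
Function('A')(P) = Add(-9, Mul(-6, P))
Function('I')(h, t) = Mul(h, Pow(t, -1)) (Function('I')(h, t) = Mul(Mul(2, h), Pow(Mul(2, t), -1)) = Mul(Mul(2, h), Mul(Rational(1, 2), Pow(t, -1))) = Mul(h, Pow(t, -1)))
Mul(-1975280, Pow(Function('T')(Function('I')(-38, Function('A')(1))), -1)) = Mul(-1975280, Pow(Mul(-1, Mul(-38, Pow(Add(-9, Mul(-6, 1)), -1))), -1)) = Mul(-1975280, Pow(Mul(-1, Mul(-38, Pow(Add(-9, -6), -1))), -1)) = Mul(-1975280, Pow(Mul(-1, Mul(-38, Pow(-15, -1))), -1)) = Mul(-1975280, Pow(Mul(-1, Mul(-38, Rational(-1, 15))), -1)) = Mul(-1975280, Pow(Mul(-1, Rational(38, 15)), -1)) = Mul(-1975280, Pow(Rational(-38, 15), -1)) = Mul(-1975280, Rational(-15, 38)) = Rational(14814600, 19)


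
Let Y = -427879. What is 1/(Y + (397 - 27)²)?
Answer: -1/290979 ≈ -3.4367e-6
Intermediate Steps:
1/(Y + (397 - 27)²) = 1/(-427879 + (397 - 27)²) = 1/(-427879 + 370²) = 1/(-427879 + 136900) = 1/(-290979) = -1/290979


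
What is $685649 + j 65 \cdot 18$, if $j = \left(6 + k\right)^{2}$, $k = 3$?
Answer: $780419$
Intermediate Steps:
$j = 81$ ($j = \left(6 + 3\right)^{2} = 9^{2} = 81$)
$685649 + j 65 \cdot 18 = 685649 + 81 \cdot 65 \cdot 18 = 685649 + 5265 \cdot 18 = 685649 + 94770 = 780419$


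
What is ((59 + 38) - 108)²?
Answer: 121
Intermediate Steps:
((59 + 38) - 108)² = (97 - 108)² = (-11)² = 121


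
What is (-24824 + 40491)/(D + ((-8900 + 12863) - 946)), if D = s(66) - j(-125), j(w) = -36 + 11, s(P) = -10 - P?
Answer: 15667/2966 ≈ 5.2822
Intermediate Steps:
j(w) = -25
D = -51 (D = (-10 - 1*66) - 1*(-25) = (-10 - 66) + 25 = -76 + 25 = -51)
(-24824 + 40491)/(D + ((-8900 + 12863) - 946)) = (-24824 + 40491)/(-51 + ((-8900 + 12863) - 946)) = 15667/(-51 + (3963 - 946)) = 15667/(-51 + 3017) = 15667/2966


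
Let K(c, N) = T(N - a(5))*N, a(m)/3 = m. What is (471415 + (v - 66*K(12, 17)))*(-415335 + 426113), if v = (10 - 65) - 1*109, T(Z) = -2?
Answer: 5103329110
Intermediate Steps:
a(m) = 3*m
v = -164 (v = -55 - 109 = -164)
K(c, N) = -2*N
(471415 + (v - 66*K(12, 17)))*(-415335 + 426113) = (471415 + (-164 - (-132)*17))*(-415335 + 426113) = (471415 + (-164 - 66*(-34)))*10778 = (471415 + (-164 + 2244))*10778 = (471415 + 2080)*10778 = 473495*10778 = 5103329110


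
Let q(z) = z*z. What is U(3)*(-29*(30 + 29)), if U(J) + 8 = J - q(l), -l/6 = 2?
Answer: 254939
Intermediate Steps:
l = -12 (l = -6*2 = -12)
q(z) = z²
U(J) = -152 + J (U(J) = -8 + (J - 1*(-12)²) = -8 + (J - 1*144) = -8 + (J - 144) = -8 + (-144 + J) = -152 + J)
U(3)*(-29*(30 + 29)) = (-152 + 3)*(-29*(30 + 29)) = -(-4321)*59 = -149*(-1711) = 254939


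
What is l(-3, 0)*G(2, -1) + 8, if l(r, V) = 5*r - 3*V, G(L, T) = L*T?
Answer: 38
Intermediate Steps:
l(r, V) = -3*V + 5*r
l(-3, 0)*G(2, -1) + 8 = (-3*0 + 5*(-3))*(2*(-1)) + 8 = (0 - 15)*(-2) + 8 = -15*(-2) + 8 = 30 + 8 = 38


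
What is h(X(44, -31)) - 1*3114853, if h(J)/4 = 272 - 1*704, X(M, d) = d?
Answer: -3116581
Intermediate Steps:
h(J) = -1728 (h(J) = 4*(272 - 1*704) = 4*(272 - 704) = 4*(-432) = -1728)
h(X(44, -31)) - 1*3114853 = -1728 - 1*3114853 = -1728 - 3114853 = -3116581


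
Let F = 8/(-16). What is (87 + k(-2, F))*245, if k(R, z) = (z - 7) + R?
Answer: 37975/2 ≈ 18988.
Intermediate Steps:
F = -1/2 (F = 8*(-1/16) = -1/2 ≈ -0.50000)
k(R, z) = -7 + R + z (k(R, z) = (-7 + z) + R = -7 + R + z)
(87 + k(-2, F))*245 = (87 + (-7 - 2 - 1/2))*245 = (87 - 19/2)*245 = (155/2)*245 = 37975/2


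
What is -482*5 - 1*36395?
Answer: -38805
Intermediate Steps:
-482*5 - 1*36395 = -2410 - 36395 = -38805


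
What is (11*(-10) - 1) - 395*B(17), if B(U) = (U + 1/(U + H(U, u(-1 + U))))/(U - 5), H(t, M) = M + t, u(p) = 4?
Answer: -306181/456 ≈ -671.45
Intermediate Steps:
B(U) = (U + 1/(4 + 2*U))/(-5 + U) (B(U) = (U + 1/(U + (4 + U)))/(U - 5) = (U + 1/(4 + 2*U))/(-5 + U))
(11*(-10) - 1) - 395*B(17) = (11*(-10) - 1) - 395*(½ + 17² + 2*17)/(-10 + 17² - 3*17) = (-110 - 1) - 395*(½ + 289 + 34)/(-10 + 289 - 51) = -111 - 395*647/(228*2) = -111 - 395*647/456 = -111 - 255565/456 = -306181/456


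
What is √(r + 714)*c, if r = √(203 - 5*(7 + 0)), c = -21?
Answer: -21*√(714 + 2*√42) ≈ -566.21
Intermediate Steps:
r = 2*√42 (r = √(203 - 5*7) = √(203 - 35) = √168 = 2*√42 ≈ 12.961)
√(r + 714)*c = √(2*√42 + 714)*(-21) = √(714 + 2*√42)*(-21) = -21*√(714 + 2*√42)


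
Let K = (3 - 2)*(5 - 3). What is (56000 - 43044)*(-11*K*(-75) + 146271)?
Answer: 1916464476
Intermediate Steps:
K = 2 (K = 1*2 = 2)
(56000 - 43044)*(-11*K*(-75) + 146271) = (56000 - 43044)*(-11*2*(-75) + 146271) = 12956*(-22*(-75) + 146271) = 12956*(1650 + 146271) = 12956*147921 = 1916464476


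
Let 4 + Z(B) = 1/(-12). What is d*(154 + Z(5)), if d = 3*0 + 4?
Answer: 1799/3 ≈ 599.67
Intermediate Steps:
d = 4 (d = 0 + 4 = 4)
Z(B) = -49/12 (Z(B) = -4 + 1/(-12) = -4 - 1/12 = -49/12)
d*(154 + Z(5)) = 4*(154 - 49/12) = 4*(1799/12) = 1799/3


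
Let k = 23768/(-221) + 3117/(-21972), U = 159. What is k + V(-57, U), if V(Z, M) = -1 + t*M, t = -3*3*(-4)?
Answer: 9088964241/1618604 ≈ 5615.3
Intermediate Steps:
k = -174306451/1618604 (k = 23768*(-1/221) + 3117*(-1/21972) = -23768/221 - 1039/7324 = -174306451/1618604 ≈ -107.69)
t = 36 (t = -9*(-4) = 36)
V(Z, M) = -1 + 36*M
k + V(-57, U) = -174306451/1618604 + (-1 + 36*159) = -174306451/1618604 + (-1 + 5724) = -174306451/1618604 + 5723 = 9088964241/1618604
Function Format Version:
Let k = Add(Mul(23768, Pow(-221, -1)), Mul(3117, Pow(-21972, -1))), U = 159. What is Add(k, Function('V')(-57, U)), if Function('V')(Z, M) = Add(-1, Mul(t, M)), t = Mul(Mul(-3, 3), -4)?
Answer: Rational(9088964241, 1618604) ≈ 5615.3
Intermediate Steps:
k = Rational(-174306451, 1618604) (k = Add(Mul(23768, Rational(-1, 221)), Mul(3117, Rational(-1, 21972))) = Add(Rational(-23768, 221), Rational(-1039, 7324)) = Rational(-174306451, 1618604) ≈ -107.69)
t = 36 (t = Mul(-9, -4) = 36)
Function('V')(Z, M) = Add(-1, Mul(36, M))
Add(k, Function('V')(-57, U)) = Add(Rational(-174306451, 1618604), Add(-1, Mul(36, 159))) = Add(Rational(-174306451, 1618604), Add(-1, 5724)) = Add(Rational(-174306451, 1618604), 5723) = Rational(9088964241, 1618604)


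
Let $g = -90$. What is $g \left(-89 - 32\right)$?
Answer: $10890$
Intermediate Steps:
$g \left(-89 - 32\right) = - 90 \left(-89 - 32\right) = \left(-90\right) \left(-121\right) = 10890$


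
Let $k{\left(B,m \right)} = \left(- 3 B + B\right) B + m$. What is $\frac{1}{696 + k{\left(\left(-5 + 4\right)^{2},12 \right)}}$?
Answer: $\frac{1}{706} \approx 0.0014164$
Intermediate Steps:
$k{\left(B,m \right)} = m - 2 B^{2}$ ($k{\left(B,m \right)} = - 2 B B + m = - 2 B^{2} + m = m - 2 B^{2}$)
$\frac{1}{696 + k{\left(\left(-5 + 4\right)^{2},12 \right)}} = \frac{1}{696 + \left(12 - 2 \left(\left(-5 + 4\right)^{2}\right)^{2}\right)} = \frac{1}{696 + \left(12 - 2 \left(\left(-1\right)^{2}\right)^{2}\right)} = \frac{1}{696 + \left(12 - 2 \cdot 1^{2}\right)} = \frac{1}{696 + \left(12 - 2\right)} = \frac{1}{696 + 10} = \frac{1}{706}$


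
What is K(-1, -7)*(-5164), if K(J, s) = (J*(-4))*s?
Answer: 144592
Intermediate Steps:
K(J, s) = -4*J*s (K(J, s) = (-4*J)*s = -4*J*s)
K(-1, -7)*(-5164) = -4*(-1)*(-7)*(-5164) = -28*(-5164) = 144592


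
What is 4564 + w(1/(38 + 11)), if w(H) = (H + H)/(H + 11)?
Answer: 1232281/270 ≈ 4564.0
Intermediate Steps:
w(H) = 2*H/(11 + H) (w(H) = (2*H)/(11 + H) = 2*H/(11 + H))
4564 + w(1/(38 + 11)) = 4564 + 2/((38 + 11)*(11 + 1/(38 + 11))) = 4564 + 2/(49*(11 + 1/49)) = 4564 + 2*(1/49)/(11 + 1/49) = 4564 + 2*(1/49)/(540/49) = 4564 + 2*(1/49)*(49/540) = 4564 + 1/270 = 1232281/270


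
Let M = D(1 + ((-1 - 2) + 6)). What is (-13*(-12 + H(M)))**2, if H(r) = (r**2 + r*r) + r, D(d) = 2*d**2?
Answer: 722749456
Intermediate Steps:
M = 32 (M = 2*(1 + ((-1 - 2) + 6))**2 = 2*(1 + (-3 + 6))**2 = 2*(1 + 3)**2 = 2*4**2 = 2*16 = 32)
H(r) = r + 2*r**2 (H(r) = (r**2 + r**2) + r = 2*r**2 + r = r + 2*r**2)
(-13*(-12 + H(M)))**2 = (-13*(-12 + 32*(1 + 2*32)))**2 = (-13*(-12 + 32*(1 + 64)))**2 = (-13*(-12 + 32*65))**2 = (-13*(-12 + 2080))**2 = (-13*2068)**2 = (-26884)**2 = 722749456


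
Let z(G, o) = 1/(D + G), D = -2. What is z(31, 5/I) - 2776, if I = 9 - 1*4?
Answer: -80503/29 ≈ -2776.0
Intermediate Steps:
I = 5 (I = 9 - 4 = 5)
z(G, o) = 1/(-2 + G)
z(31, 5/I) - 2776 = 1/(-2 + 31) - 2776 = 1/29 - 2776 = -80503/29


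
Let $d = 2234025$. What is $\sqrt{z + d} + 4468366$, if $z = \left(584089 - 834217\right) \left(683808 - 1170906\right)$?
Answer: $4468366 + 51 \sqrt{46843169} \approx 4.8174 \cdot 10^{6}$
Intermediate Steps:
$z = 121836848544$ ($z = - 250128 \left(683808 - 1170906\right) = \left(-250128\right) \left(-487098\right) = 121836848544$)
$\sqrt{z + d} + 4468366 = \sqrt{121836848544 + 2234025} + 4468366 = \sqrt{121839082569} + 4468366 = 51 \sqrt{46843169} + 4468366 = 4468366 + 51 \sqrt{46843169}$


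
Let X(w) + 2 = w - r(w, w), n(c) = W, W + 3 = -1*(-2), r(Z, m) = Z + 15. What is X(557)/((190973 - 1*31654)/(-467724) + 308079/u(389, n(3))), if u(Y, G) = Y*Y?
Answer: -1203199877868/119987631797 ≈ -10.028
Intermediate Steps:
r(Z, m) = 15 + Z
W = -1 (W = -3 - 1*(-2) = -3 + 2 = -1)
n(c) = -1
u(Y, G) = Y²
X(w) = -17 (X(w) = -2 + (w - (15 + w)) = -2 + (w + (-15 - w)) = -2 - 15 = -17)
X(557)/((190973 - 1*31654)/(-467724) + 308079/u(389, n(3))) = -17/((190973 - 1*31654)/(-467724) + 308079/(389²)) = -17/((190973 - 31654)*(-1/467724) + 308079/151321) = -17/(159319*(-1/467724) + 308079*(1/151321)) = -17/(-159319/467724 + 308079/151321) = -17/119987631797/70776463404 = -17*70776463404/119987631797 = -1203199877868/119987631797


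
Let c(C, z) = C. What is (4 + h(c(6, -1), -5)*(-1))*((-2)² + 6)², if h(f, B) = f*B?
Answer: 3400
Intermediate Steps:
h(f, B) = B*f
(4 + h(c(6, -1), -5)*(-1))*((-2)² + 6)² = (4 - 5*6*(-1))*((-2)² + 6)² = (4 - 30*(-1))*(4 + 6)² = (4 + 30)*10² = 34*100 = 3400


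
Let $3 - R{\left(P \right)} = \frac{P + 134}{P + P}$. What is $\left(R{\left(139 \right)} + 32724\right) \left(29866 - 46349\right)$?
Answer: $- \frac{149959581339}{278} \approx -5.3942 \cdot 10^{8}$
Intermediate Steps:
$R{\left(P \right)} = 3 - \frac{134 + P}{2 P}$ ($R{\left(P \right)} = 3 - \frac{P + 134}{P + P} = 3 - \frac{134 + P}{2 P}$)
$\left(R{\left(139 \right)} + 32724\right) \left(29866 - 46349\right) = \left(\left(\frac{5}{2} - \frac{67}{139}\right) + 32724\right) \left(29866 - 46349\right) = \left(\left(\frac{5}{2} - \frac{67}{139}\right) + 32724\right) \left(-16483\right) = \left(\frac{561}{278} + 32724\right) \left(-16483\right) = \frac{9097833}{278} \left(-16483\right) = - \frac{149959581339}{278}$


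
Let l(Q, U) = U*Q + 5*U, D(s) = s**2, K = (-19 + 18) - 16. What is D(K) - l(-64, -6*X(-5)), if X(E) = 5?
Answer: -1481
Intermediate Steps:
K = -17 (K = -1 - 16 = -17)
l(Q, U) = 5*U + Q*U (l(Q, U) = Q*U + 5*U = 5*U + Q*U)
D(K) - l(-64, -6*X(-5)) = (-17)**2 - (-6*5)*(5 - 64) = 289 - (-30)*(-59) = 289 - 1*1770 = 289 - 1770 = -1481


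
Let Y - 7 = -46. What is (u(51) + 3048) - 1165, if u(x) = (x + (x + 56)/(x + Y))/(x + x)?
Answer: 2305511/1224 ≈ 1883.6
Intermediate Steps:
Y = -39 (Y = 7 - 46 = -39)
u(x) = (x + (56 + x)/(-39 + x))/(2*x) (u(x) = (x + (x + 56)/(x - 39))/(x + x) = (x + (56 + x)/(-39 + x))/((2*x)) = (x + (56 + x)/(-39 + x))*(1/(2*x)) = (x + (56 + x)/(-39 + x))/(2*x))
(u(51) + 3048) - 1165 = ((1/2)*(56 + 51**2 - 38*51)/(51*(-39 + 51)) + 3048) - 1165 = ((1/2)*(1/51)*(56 + 2601 - 1938)/12 + 3048) - 1165 = ((1/2)*(1/51)*(1/12)*719 + 3048) - 1165 = (719/1224 + 3048) - 1165 = 3731471/1224 - 1165 = 2305511/1224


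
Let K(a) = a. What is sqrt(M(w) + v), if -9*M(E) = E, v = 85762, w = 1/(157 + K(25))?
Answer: sqrt(25567024210)/546 ≈ 292.85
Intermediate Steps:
w = 1/182 (w = 1/(157 + 25) = 1/182 ≈ 0.0054945)
M(E) = -E/9
sqrt(M(w) + v) = sqrt(-1/9*1/182 + 85762) = sqrt(-1/1638 + 85762) = sqrt(140478155/1638) = sqrt(25567024210)/546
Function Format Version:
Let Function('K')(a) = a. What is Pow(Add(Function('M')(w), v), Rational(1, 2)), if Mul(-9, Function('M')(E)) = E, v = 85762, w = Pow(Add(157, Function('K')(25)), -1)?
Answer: Mul(Rational(1, 546), Pow(25567024210, Rational(1, 2))) ≈ 292.85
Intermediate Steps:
w = Rational(1, 182) (w = Pow(Add(157, 25), -1) = Pow(182, -1) = Rational(1, 182) ≈ 0.0054945)
Function('M')(E) = Mul(Rational(-1, 9), E)
Pow(Add(Function('M')(w), v), Rational(1, 2)) = Pow(Add(Mul(Rational(-1, 9), Rational(1, 182)), 85762), Rational(1, 2)) = Pow(Add(Rational(-1, 1638), 85762), Rational(1, 2)) = Pow(Rational(140478155, 1638), Rational(1, 2)) = Mul(Rational(1, 546), Pow(25567024210, Rational(1, 2)))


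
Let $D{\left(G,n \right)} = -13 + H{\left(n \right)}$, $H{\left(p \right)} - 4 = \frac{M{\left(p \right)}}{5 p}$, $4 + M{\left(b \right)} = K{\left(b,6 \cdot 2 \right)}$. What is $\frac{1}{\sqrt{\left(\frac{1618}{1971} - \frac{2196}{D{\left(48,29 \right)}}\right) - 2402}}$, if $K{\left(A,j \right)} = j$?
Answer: $- \frac{3 i \sqrt{391321582192986}}{2755368604} \approx - 0.021538 i$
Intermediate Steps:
$M{\left(b \right)} = 8$ ($M{\left(b \right)} = -4 + 6 \cdot 2 = -4 + 12 = 8$)
$H{\left(p \right)} = 4 + \frac{8}{5 p}$
$D{\left(G,n \right)} = -9 + \frac{8}{5 n}$ ($D{\left(G,n \right)} = -13 + \left(4 + \frac{8}{5 n}\right) = -9 + \frac{8}{5 n}$)
$\frac{1}{\sqrt{\left(\frac{1618}{1971} - \frac{2196}{D{\left(48,29 \right)}}\right) - 2402}} = \frac{1}{\sqrt{\left(\frac{1618}{1971} - \frac{2196}{-9 + \frac{8}{5 \cdot 29}}\right) - 2402}} = \frac{1}{\sqrt{\left(1618 \cdot \frac{1}{1971} - \frac{2196}{-9 + \frac{8}{5} \cdot \frac{1}{29}}\right) - 2402}} = \frac{1}{\sqrt{\left(\frac{1618}{1971} - \frac{2196}{-9 + \frac{8}{145}}\right) - 2402}} = \frac{1}{\sqrt{\left(\frac{1618}{1971} - \frac{2196}{- \frac{1297}{145}}\right) - 2402}} = \frac{1}{\sqrt{\left(\frac{1618}{1971} - - \frac{318420}{1297}\right) - 2402}} = \frac{1}{\sqrt{\left(\frac{1618}{1971} + \frac{318420}{1297}\right) - 2402}} = \frac{1}{\sqrt{\frac{629704366}{2556387} - 2402}} = \frac{1}{\sqrt{- \frac{5510737208}{2556387}}} = \frac{1}{\frac{2}{852129} i \sqrt{391321582192986}} = - \frac{3 i \sqrt{391321582192986}}{2755368604}$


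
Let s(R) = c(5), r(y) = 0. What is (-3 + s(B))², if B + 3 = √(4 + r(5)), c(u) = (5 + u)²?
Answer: 9409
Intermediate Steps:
B = -1 (B = -3 + √(4 + 0) = -3 + √4 = -3 + 2 = -1)
s(R) = 100 (s(R) = (5 + 5)² = 10² = 100)
(-3 + s(B))² = (-3 + 100)² = 97² = 9409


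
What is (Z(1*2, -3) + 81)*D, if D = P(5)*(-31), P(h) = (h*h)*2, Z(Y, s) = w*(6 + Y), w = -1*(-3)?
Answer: -162750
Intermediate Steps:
w = 3
Z(Y, s) = 18 + 3*Y (Z(Y, s) = 3*(6 + Y) = 18 + 3*Y)
P(h) = 2*h² (P(h) = h²*2 = 2*h²)
D = -1550 (D = (2*5²)*(-31) = (2*25)*(-31) = 50*(-31) = -1550)
(Z(1*2, -3) + 81)*D = ((18 + 3*(1*2)) + 81)*(-1550) = ((18 + 3*2) + 81)*(-1550) = ((18 + 6) + 81)*(-1550) = (24 + 81)*(-1550) = 105*(-1550) = -162750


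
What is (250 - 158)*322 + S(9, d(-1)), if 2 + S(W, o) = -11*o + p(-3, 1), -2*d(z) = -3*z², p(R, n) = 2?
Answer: 59215/2 ≈ 29608.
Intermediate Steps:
d(z) = 3*z²/2 (d(z) = -(-3)*z²/2 = 3*z²/2)
S(W, o) = -11*o (S(W, o) = -2 + (-11*o + 2) = -2 + (2 - 11*o) = -11*o)
(250 - 158)*322 + S(9, d(-1)) = (250 - 158)*322 - 33*(-1)²/2 = 92*322 - 33/2 = 29624 - 11*3/2 = 29624 - 33/2 = 59215/2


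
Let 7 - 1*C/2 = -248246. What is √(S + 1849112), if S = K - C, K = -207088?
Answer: √1145518 ≈ 1070.3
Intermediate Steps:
C = 496506 (C = 14 - 2*(-248246) = 14 + 496492 = 496506)
S = -703594 (S = -207088 - 1*496506 = -207088 - 496506 = -703594)
√(S + 1849112) = √(-703594 + 1849112) = √1145518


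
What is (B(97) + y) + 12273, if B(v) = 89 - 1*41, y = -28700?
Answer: -16379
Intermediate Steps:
B(v) = 48 (B(v) = 89 - 41 = 48)
(B(97) + y) + 12273 = (48 - 28700) + 12273 = -28652 + 12273 = -16379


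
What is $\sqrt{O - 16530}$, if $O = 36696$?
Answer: $\sqrt{20166} \approx 142.01$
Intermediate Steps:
$\sqrt{O - 16530} = \sqrt{36696 - 16530} = \sqrt{20166}$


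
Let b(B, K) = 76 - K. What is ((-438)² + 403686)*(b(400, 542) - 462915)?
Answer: -275957286930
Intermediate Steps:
((-438)² + 403686)*(b(400, 542) - 462915) = ((-438)² + 403686)*((76 - 1*542) - 462915) = (191844 + 403686)*((76 - 542) - 462915) = 595530*(-466 - 462915) = 595530*(-463381) = -275957286930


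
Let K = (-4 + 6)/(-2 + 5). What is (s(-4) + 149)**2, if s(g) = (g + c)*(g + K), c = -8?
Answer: 35721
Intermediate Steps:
K = 2/3 ≈ 0.66667
s(g) = (-8 + g)*(2/3 + g) (s(g) = (g - 8)*(g + 2/3) = (-8 + g)*(2/3 + g))
(s(-4) + 149)**2 = ((-16/3 + (-4)**2 - 22/3*(-4)) + 149)**2 = ((-16/3 + 16 + 88/3) + 149)**2 = (40 + 149)**2 = 189**2 = 35721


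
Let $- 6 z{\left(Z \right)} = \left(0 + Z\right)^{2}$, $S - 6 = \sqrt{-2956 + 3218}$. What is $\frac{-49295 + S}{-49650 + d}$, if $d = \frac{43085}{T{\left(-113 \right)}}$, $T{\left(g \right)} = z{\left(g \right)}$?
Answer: $\frac{629371241}{634239360} - \frac{12769 \sqrt{262}}{634239360} \approx 0.992$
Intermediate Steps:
$S = 6 + \sqrt{262}$ ($S = 6 + \sqrt{-2956 + 3218} = 6 + \sqrt{262} \approx 22.186$)
$z{\left(Z \right)} = - \frac{Z^{2}}{6}$ ($z{\left(Z \right)} = - \frac{\left(0 + Z\right)^{2}}{6} = - \frac{Z^{2}}{6}$)
$T{\left(g \right)} = - \frac{g^{2}}{6}$
$d = - \frac{258510}{12769}$ ($d = \frac{43085}{\left(- \frac{1}{6}\right) \left(-113\right)^{2}} = \frac{43085}{\left(- \frac{1}{6}\right) 12769} = \frac{43085}{- \frac{12769}{6}} = 43085 \left(- \frac{6}{12769}\right) = - \frac{258510}{12769} \approx -20.245$)
$\frac{-49295 + S}{-49650 + d} = \frac{-49295 + \left(6 + \sqrt{262}\right)}{-49650 - \frac{258510}{12769}} = \frac{-49289 + \sqrt{262}}{- \frac{634239360}{12769}} = \left(-49289 + \sqrt{262}\right) \left(- \frac{12769}{634239360}\right) = \frac{629371241}{634239360} - \frac{12769 \sqrt{262}}{634239360}$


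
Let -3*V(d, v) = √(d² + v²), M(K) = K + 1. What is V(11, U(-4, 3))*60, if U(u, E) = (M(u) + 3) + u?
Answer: -20*√137 ≈ -234.09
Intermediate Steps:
M(K) = 1 + K
U(u, E) = 4 + 2*u (U(u, E) = ((1 + u) + 3) + u = (4 + u) + u = 4 + 2*u)
V(d, v) = -√(d² + v²)/3
V(11, U(-4, 3))*60 = -√(11² + (4 + 2*(-4))²)/3*60 = -√(121 + (4 - 8)²)/3*60 = -√(121 + (-4)²)/3*60 = -√(121 + 16)/3*60 = -√137/3*60 = -20*√137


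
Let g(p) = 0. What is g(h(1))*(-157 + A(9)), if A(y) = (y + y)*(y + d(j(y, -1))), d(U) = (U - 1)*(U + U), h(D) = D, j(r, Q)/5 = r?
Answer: 0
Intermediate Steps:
j(r, Q) = 5*r
d(U) = 2*U*(-1 + U) (d(U) = (-1 + U)*(2*U) = 2*U*(-1 + U))
A(y) = 2*y*(y + 10*y*(-1 + 5*y)) (A(y) = (y + y)*(y + 2*(5*y)*(-1 + 5*y)) = (2*y)*(y + 10*y*(-1 + 5*y)) = 2*y*(y + 10*y*(-1 + 5*y)))
g(h(1))*(-157 + A(9)) = 0*(-157 + 9**2*(-18 + 100*9)) = 0*(-157 + 81*(-18 + 900)) = 0*(-157 + 81*882) = 0*(-157 + 71442) = 0*71285 = 0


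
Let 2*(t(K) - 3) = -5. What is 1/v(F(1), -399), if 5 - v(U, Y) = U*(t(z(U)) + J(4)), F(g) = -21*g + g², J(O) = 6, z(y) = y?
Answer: 1/135 ≈ 0.0074074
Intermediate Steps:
t(K) = ½ (t(K) = 3 + (½)*(-5) = 3 - 5/2 = ½)
F(g) = g² - 21*g
v(U, Y) = 5 - 13*U/2 (v(U, Y) = 5 - U*(½ + 6) = 5 - U*13/2 = 5 - 13*U/2)
1/v(F(1), -399) = 1/(5 - 13*(-21 + 1)/2) = 1/(5 - 13*(-20)/2) = 1/(5 - 13/2*(-20)) = 1/(5 + 130) = 1/135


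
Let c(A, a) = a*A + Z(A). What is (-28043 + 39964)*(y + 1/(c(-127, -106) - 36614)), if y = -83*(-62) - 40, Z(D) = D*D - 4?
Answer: 427723822981/7027 ≈ 6.0869e+7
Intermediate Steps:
Z(D) = -4 + D**2 (Z(D) = D**2 - 4 = -4 + D**2)
c(A, a) = -4 + A**2 + A*a (c(A, a) = a*A + (-4 + A**2) = A*a + (-4 + A**2) = -4 + A**2 + A*a)
y = 5106 (y = 5146 - 40 = 5106)
(-28043 + 39964)*(y + 1/(c(-127, -106) - 36614)) = (-28043 + 39964)*(5106 + 1/((-4 + (-127)**2 - 127*(-106)) - 36614)) = 11921*(5106 + 1/((-4 + 16129 + 13462) - 36614)) = 11921*(5106 + 1/(29587 - 36614)) = 11921*(5106 + 1/(-7027)) = 11921*(5106 - 1/7027) = 11921*(35879861/7027) = 427723822981/7027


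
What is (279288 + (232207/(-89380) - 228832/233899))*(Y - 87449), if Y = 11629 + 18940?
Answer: -16605234849353733108/1045294631 ≈ -1.5886e+10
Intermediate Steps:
Y = 30569
(279288 + (232207/(-89380) - 228832/233899))*(Y - 87449) = (279288 + (232207/(-89380) - 228832/233899))*(30569 - 87449) = (279288 + (232207*(-1/89380) - 228832*1/233899))*(-56880) = (279288 + (-232207/89380 - 228832/233899))*(-56880) = (279288 - 74765989253/20905892620)*(-56880) = (5838690172065307/20905892620)*(-56880) = -16605234849353733108/1045294631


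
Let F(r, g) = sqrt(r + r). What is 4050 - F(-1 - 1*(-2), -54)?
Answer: 4050 - sqrt(2) ≈ 4048.6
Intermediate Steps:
F(r, g) = sqrt(2)*sqrt(r) (F(r, g) = sqrt(2*r) = sqrt(2)*sqrt(r))
4050 - F(-1 - 1*(-2), -54) = 4050 - sqrt(2)*sqrt(-1 - 1*(-2)) = 4050 - sqrt(2)*sqrt(-1 + 2) = 4050 - sqrt(2)*sqrt(1) = 4050 - sqrt(2)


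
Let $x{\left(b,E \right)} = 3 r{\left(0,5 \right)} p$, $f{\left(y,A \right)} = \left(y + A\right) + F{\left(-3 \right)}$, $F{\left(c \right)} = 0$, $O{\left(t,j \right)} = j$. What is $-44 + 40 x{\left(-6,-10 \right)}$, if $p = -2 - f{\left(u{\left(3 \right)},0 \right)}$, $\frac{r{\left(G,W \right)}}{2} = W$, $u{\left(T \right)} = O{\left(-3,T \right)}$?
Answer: $-6044$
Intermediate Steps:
$u{\left(T \right)} = T$
$f{\left(y,A \right)} = A + y$ ($f{\left(y,A \right)} = \left(y + A\right) + 0 = \left(A + y\right) + 0 = A + y$)
$r{\left(G,W \right)} = 2 W$
$p = -5$ ($p = -2 - \left(0 + 3\right) = -2 - 3 = -5$)
$x{\left(b,E \right)} = -150$ ($x{\left(b,E \right)} = 3 \cdot 2 \cdot 5 \left(-5\right) = 3 \cdot 10 \left(-5\right) = 30 \left(-5\right) = -150$)
$-44 + 40 x{\left(-6,-10 \right)} = -44 + 40 \left(-150\right) = -44 - 6000 = -6044$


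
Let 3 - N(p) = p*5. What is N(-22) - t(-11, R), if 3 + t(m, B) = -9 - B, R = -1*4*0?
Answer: 125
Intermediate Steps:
N(p) = 3 - 5*p (N(p) = 3 - p*5 = 3 - 5*p)
R = 0 (R = -4*0 = 0)
t(m, B) = -12 - B (t(m, B) = -3 + (-9 - B) = -12 - B)
N(-22) - t(-11, R) = (3 - 5*(-22)) - (-12 - 1*0) = (3 + 110) - (-12 + 0) = 113 - 1*(-12) = 113 + 12 = 125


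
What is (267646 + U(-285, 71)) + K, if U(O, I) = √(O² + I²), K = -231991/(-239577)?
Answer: 64122057733/239577 + √86266 ≈ 2.6794e+5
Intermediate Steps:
K = 231991/239577 (K = -231991*(-1/239577) = 231991/239577 ≈ 0.96834)
U(O, I) = √(I² + O²)
(267646 + U(-285, 71)) + K = (267646 + √(71² + (-285)²)) + 231991/239577 = (267646 + √(5041 + 81225)) + 231991/239577 = (267646 + √86266) + 231991/239577 = 64122057733/239577 + √86266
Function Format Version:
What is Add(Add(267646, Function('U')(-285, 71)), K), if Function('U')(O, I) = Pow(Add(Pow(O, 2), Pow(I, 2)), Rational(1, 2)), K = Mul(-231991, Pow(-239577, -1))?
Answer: Add(Rational(64122057733, 239577), Pow(86266, Rational(1, 2))) ≈ 2.6794e+5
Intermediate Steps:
K = Rational(231991, 239577) (K = Mul(-231991, Rational(-1, 239577)) = Rational(231991, 239577) ≈ 0.96834)
Function('U')(O, I) = Pow(Add(Pow(I, 2), Pow(O, 2)), Rational(1, 2))
Add(Add(267646, Function('U')(-285, 71)), K) = Add(Add(267646, Pow(Add(Pow(71, 2), Pow(-285, 2)), Rational(1, 2))), Rational(231991, 239577)) = Add(Add(267646, Pow(Add(5041, 81225), Rational(1, 2))), Rational(231991, 239577)) = Add(Add(267646, Pow(86266, Rational(1, 2))), Rational(231991, 239577)) = Add(Rational(64122057733, 239577), Pow(86266, Rational(1, 2)))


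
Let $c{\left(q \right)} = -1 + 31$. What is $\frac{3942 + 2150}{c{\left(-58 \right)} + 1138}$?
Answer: $\frac{1523}{292} \approx 5.2158$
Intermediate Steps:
$c{\left(q \right)} = 30$
$\frac{3942 + 2150}{c{\left(-58 \right)} + 1138} = \frac{3942 + 2150}{30 + 1138} = \frac{6092}{1168} = 6092 \cdot \frac{1}{1168} = \frac{1523}{292}$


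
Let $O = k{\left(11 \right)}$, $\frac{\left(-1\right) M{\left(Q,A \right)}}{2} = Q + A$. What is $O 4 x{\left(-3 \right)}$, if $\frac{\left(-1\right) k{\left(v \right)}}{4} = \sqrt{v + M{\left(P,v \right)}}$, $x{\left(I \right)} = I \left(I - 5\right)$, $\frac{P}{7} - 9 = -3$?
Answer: $- 384 i \sqrt{95} \approx - 3742.8 i$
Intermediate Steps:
$P = 42$ ($P = 63 + 7 \left(-3\right) = 63 - 21 = 42$)
$x{\left(I \right)} = I \left(-5 + I\right)$
$M{\left(Q,A \right)} = - 2 A - 2 Q$ ($M{\left(Q,A \right)} = - 2 \left(Q + A\right) = - 2 \left(A + Q\right) = - 2 A - 2 Q$)
$k{\left(v \right)} = - 4 \sqrt{-84 - v}$ ($k{\left(v \right)} = - 4 \sqrt{v - \left(84 + 2 v\right)} = - 4 \sqrt{-84 - v}$)
$O = - 4 i \sqrt{95}$ ($O = - 4 \sqrt{-84 - 11} = - 4 \sqrt{-95} = - 4 i \sqrt{95} \approx - 38.987 i$)
$O 4 x{\left(-3 \right)} = - 4 i \sqrt{95} \cdot 4 \left(- 3 \left(-5 - 3\right)\right) = - 4 i \sqrt{95} \cdot 4 \left(\left(-3\right) \left(-8\right)\right) = - 4 i \sqrt{95} \cdot 4 \cdot 24 = - 4 i \sqrt{95} \cdot 96 = - 384 i \sqrt{95}$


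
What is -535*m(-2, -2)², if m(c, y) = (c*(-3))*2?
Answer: -77040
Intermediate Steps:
m(c, y) = -6*c (m(c, y) = -3*c*2 = -6*c)
-535*m(-2, -2)² = -535*(-6*(-2))² = -535*12² = -535*144 = -77040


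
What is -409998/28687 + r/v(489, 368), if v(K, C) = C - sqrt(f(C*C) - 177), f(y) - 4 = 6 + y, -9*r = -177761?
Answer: 1875973941982/43116561 + 177761*sqrt(135257)/1503 ≈ 87006.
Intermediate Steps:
r = 177761/9 (r = -1/9*(-177761) = 177761/9 ≈ 19751.)
f(y) = 10 + y (f(y) = 4 + (6 + y) = 10 + y)
v(K, C) = C - sqrt(-167 + C**2) (v(K, C) = C - sqrt((10 + C*C) - 177) = C - sqrt((10 + C**2) - 177) = C - sqrt(-167 + C**2))
-409998/28687 + r/v(489, 368) = -409998/28687 + 177761/(9*(368 - sqrt(-167 + 368**2))) = -409998*1/28687 + 177761/(9*(368 - sqrt(-167 + 135424))) = -409998/28687 + 177761/(9*(368 - sqrt(135257)))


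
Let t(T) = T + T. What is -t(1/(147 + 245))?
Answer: -1/196 ≈ -0.0051020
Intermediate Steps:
t(T) = 2*T
-t(1/(147 + 245)) = -2/(147 + 245) = -2/392 = -1*1/196 = -1/196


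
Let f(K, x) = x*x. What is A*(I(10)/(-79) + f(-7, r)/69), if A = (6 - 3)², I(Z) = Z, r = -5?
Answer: 3855/1817 ≈ 2.1216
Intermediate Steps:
f(K, x) = x²
A = 9 (A = 3² = 9)
A*(I(10)/(-79) + f(-7, r)/69) = 9*(10/(-79) + (-5)²/69) = 9*(10*(-1/79) + 25*(1/69)) = 9*(-10/79 + 25/69) = 9*(1285/5451) = 3855/1817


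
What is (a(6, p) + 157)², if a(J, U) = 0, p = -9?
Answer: 24649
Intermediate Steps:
(a(6, p) + 157)² = (0 + 157)² = 157² = 24649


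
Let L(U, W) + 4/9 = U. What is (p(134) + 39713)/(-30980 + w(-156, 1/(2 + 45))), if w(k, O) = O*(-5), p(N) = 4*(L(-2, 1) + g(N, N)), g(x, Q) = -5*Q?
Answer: -15660823/13104585 ≈ -1.1951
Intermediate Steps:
L(U, W) = -4/9 + U
p(N) = -88/9 - 20*N (p(N) = 4*((-4/9 - 2) - 5*N) = 4*(-22/9 - 5*N) = -88/9 - 20*N)
w(k, O) = -5*O
(p(134) + 39713)/(-30980 + w(-156, 1/(2 + 45))) = ((-88/9 - 20*134) + 39713)/(-30980 - 5/(2 + 45)) = ((-88/9 - 2680) + 39713)/(-30980 - 5/47) = (-24208/9 + 39713)/(-30980 - 5*1/47) = 333209/(9*(-30980 - 5/47)) = 333209/(9*(-1456065/47)) = (333209/9)*(-47/1456065) = -15660823/13104585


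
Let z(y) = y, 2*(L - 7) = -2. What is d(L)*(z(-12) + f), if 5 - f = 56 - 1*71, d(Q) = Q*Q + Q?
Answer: 336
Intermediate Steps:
L = 6 (L = 7 + (½)*(-2) = 7 - 1 = 6)
d(Q) = Q + Q² (d(Q) = Q² + Q = Q + Q²)
f = 20 (f = 5 - (56 - 1*71) = 5 - (56 - 71) = 5 - 1*(-15) = 5 + 15 = 20)
d(L)*(z(-12) + f) = (6*(1 + 6))*(-12 + 20) = (6*7)*8 = 42*8 = 336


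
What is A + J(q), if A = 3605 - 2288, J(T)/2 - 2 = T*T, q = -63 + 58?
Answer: 1371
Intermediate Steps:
q = -5
J(T) = 4 + 2*T**2 (J(T) = 4 + 2*(T*T) = 4 + 2*T**2)
A = 1317
A + J(q) = 1317 + (4 + 2*(-5)**2) = 1317 + (4 + 2*25) = 1317 + (4 + 50) = 1317 + 54 = 1371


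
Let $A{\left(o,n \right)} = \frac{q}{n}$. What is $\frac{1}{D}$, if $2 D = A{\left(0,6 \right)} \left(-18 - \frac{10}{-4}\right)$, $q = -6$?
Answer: $\frac{4}{31} \approx 0.12903$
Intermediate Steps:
$A{\left(o,n \right)} = - \frac{6}{n}$
$D = \frac{31}{4}$ ($D = \frac{- \frac{6}{6} \left(-18 - \frac{10}{-4}\right)}{2} = \frac{\left(-6\right) \frac{1}{6} \left(-18 - - \frac{5}{2}\right)}{2} = \frac{\left(-1\right) \left(-18 + \frac{5}{2}\right)}{2} = \frac{\left(-1\right) \left(- \frac{31}{2}\right)}{2} = \frac{1}{2} \cdot \frac{31}{2} = \frac{31}{4} \approx 7.75$)
$\frac{1}{D} = \frac{1}{\frac{31}{4}} = \frac{4}{31}$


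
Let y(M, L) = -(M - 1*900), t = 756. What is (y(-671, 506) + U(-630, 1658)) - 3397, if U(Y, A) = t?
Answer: -1070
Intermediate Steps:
U(Y, A) = 756
y(M, L) = 900 - M (y(M, L) = -(M - 900) = -(-900 + M) = 900 - M)
(y(-671, 506) + U(-630, 1658)) - 3397 = ((900 - 1*(-671)) + 756) - 3397 = ((900 + 671) + 756) - 3397 = (1571 + 756) - 3397 = 2327 - 3397 = -1070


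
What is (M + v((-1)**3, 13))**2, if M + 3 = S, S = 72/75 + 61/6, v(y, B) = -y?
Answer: 1874161/22500 ≈ 83.296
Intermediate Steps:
S = 1669/150 (S = 72*(1/75) + 61*(1/6) = 24/25 + 61/6 = 1669/150 ≈ 11.127)
M = 1219/150 (M = -3 + 1669/150 = 1219/150 ≈ 8.1267)
(M + v((-1)**3, 13))**2 = (1219/150 - 1*(-1)**3)**2 = (1219/150 - 1*(-1))**2 = (1219/150 + 1)**2 = (1369/150)**2 = 1874161/22500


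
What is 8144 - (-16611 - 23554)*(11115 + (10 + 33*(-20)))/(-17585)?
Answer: -55422897/3517 ≈ -15759.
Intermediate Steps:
8144 - (-16611 - 23554)*(11115 + (10 + 33*(-20)))/(-17585) = 8144 - (-40165*(11115 + (10 - 660)))*(-1)/17585 = 8144 - (-40165*(11115 - 650))*(-1)/17585 = 8144 - (-40165*10465)*(-1)/17585 = 8144 - (-420326725)*(-1)/17585 = 8144 - 1*84065345/3517 = 8144 - 84065345/3517 = -55422897/3517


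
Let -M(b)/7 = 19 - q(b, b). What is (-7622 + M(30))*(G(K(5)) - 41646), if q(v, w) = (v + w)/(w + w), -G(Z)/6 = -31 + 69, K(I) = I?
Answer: 324439752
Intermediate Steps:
G(Z) = -228 (G(Z) = -6*(-31 + 69) = -6*38 = -228)
q(v, w) = (v + w)/(2*w) (q(v, w) = (v + w)/((2*w)) = (v + w)*(1/(2*w)) = (v + w)/(2*w))
M(b) = -126 (M(b) = -7*(19 - (b + b)/(2*b)) = -7*(19 - 2*b/(2*b)) = -7*(19 - 1*1) = -7*(19 - 1) = -7*18 = -126)
(-7622 + M(30))*(G(K(5)) - 41646) = (-7622 - 126)*(-228 - 41646) = -7748*(-41874) = 324439752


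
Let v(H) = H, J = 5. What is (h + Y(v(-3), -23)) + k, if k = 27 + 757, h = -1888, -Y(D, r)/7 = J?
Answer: -1139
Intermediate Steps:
Y(D, r) = -35 (Y(D, r) = -7*5 = -35)
k = 784
(h + Y(v(-3), -23)) + k = (-1888 - 35) + 784 = -1923 + 784 = -1139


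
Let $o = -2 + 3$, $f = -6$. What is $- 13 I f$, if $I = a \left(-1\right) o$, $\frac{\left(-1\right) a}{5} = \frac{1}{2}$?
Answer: $195$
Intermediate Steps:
$o = 1$
$a = - \frac{5}{2} \approx -2.5$
$I = \frac{5}{2}$ ($I = \left(- \frac{5}{2}\right) \left(-1\right) 1 = \frac{5}{2} \cdot 1 = \frac{5}{2} \approx 2.5$)
$- 13 I f = \left(-13\right) \frac{5}{2} \left(-6\right) = \left(- \frac{65}{2}\right) \left(-6\right) = 195$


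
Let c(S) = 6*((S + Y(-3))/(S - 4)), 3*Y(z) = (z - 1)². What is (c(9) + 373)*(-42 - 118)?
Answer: -62432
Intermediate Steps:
Y(z) = (-1 + z)²/3 (Y(z) = (z - 1)²/3 = (-1 + z)²/3)
c(S) = 6*(16/3 + S)/(-4 + S) (c(S) = 6*((S + (-1 - 3)²/3)/(S - 4)) = 6*((S + (⅓)*(-4)²)/(-4 + S)) = 6*((S + (⅓)*16)/(-4 + S)) = 6*((S + 16/3)/(-4 + S)) = 6*((16/3 + S)/(-4 + S)) = 6*(16/3 + S)/(-4 + S))
(c(9) + 373)*(-42 - 118) = (2*(16 + 3*9)/(-4 + 9) + 373)*(-42 - 118) = (2*(16 + 27)/5 + 373)*(-160) = (2*(⅕)*43 + 373)*(-160) = (86/5 + 373)*(-160) = (1951/5)*(-160) = -62432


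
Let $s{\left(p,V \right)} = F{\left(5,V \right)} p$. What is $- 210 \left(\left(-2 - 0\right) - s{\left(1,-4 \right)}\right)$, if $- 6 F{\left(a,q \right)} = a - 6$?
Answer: $455$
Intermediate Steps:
$F{\left(a,q \right)} = 1 - \frac{a}{6}$ ($F{\left(a,q \right)} = - \frac{a - 6}{6} = - \frac{-6 + a}{6} = 1 - \frac{a}{6}$)
$s{\left(p,V \right)} = \frac{p}{6}$ ($s{\left(p,V \right)} = \left(1 - \frac{5}{6}\right) p = \frac{p}{6}$)
$- 210 \left(\left(-2 - 0\right) - s{\left(1,-4 \right)}\right) = - 210 \left(\left(-2 - 0\right) - \frac{1}{6} \cdot 1\right) = - 210 \left(\left(-2 + 0\right) - \frac{1}{6}\right) = - 210 \left(-2 - \frac{1}{6}\right) = \left(-210\right) \left(- \frac{13}{6}\right) = 455$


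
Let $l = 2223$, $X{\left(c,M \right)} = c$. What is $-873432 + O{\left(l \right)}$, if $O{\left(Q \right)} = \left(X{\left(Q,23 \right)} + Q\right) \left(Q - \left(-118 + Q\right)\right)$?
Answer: $-348804$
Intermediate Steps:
$O{\left(Q \right)} = 236 Q$ ($O{\left(Q \right)} = \left(Q + Q\right) \left(Q - \left(-118 + Q\right)\right) = 2 Q 118 = 236 Q$)
$-873432 + O{\left(l \right)} = -873432 + 236 \cdot 2223 = -873432 + 524628 = -348804$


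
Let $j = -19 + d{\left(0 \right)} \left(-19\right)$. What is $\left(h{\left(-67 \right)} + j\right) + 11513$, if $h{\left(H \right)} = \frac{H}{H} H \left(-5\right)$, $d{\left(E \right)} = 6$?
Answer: $11715$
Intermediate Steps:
$h{\left(H \right)} = - 5 H$ ($h{\left(H \right)} = 1 H \left(-5\right) = H \left(-5\right) = - 5 H$)
$j = -133$ ($j = -19 + 6 \left(-19\right) = -19 - 114 = -133$)
$\left(h{\left(-67 \right)} + j\right) + 11513 = \left(\left(-5\right) \left(-67\right) - 133\right) + 11513 = \left(335 - 133\right) + 11513 = 202 + 11513 = 11715$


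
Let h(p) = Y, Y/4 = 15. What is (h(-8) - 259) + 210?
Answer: 11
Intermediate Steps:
Y = 60 (Y = 4*15 = 60)
h(p) = 60
(h(-8) - 259) + 210 = (60 - 259) + 210 = -199 + 210 = 11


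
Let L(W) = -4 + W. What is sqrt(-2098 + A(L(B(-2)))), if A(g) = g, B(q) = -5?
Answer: 7*I*sqrt(43) ≈ 45.902*I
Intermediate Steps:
sqrt(-2098 + A(L(B(-2)))) = sqrt(-2098 + (-4 - 5)) = sqrt(-2098 - 9) = sqrt(-2107) = 7*I*sqrt(43)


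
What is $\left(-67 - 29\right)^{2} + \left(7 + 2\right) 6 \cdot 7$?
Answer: $9594$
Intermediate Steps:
$\left(-67 - 29\right)^{2} + \left(7 + 2\right) 6 \cdot 7 = \left(-96\right)^{2} + 9 \cdot 6 \cdot 7 = 9216 + 54 \cdot 7 = 9216 + 378 = 9594$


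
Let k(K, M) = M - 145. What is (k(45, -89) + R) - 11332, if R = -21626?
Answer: -33192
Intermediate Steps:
k(K, M) = -145 + M
(k(45, -89) + R) - 11332 = ((-145 - 89) - 21626) - 11332 = (-234 - 21626) - 11332 = -21860 - 11332 = -33192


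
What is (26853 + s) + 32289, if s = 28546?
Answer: 87688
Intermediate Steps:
(26853 + s) + 32289 = (26853 + 28546) + 32289 = 55399 + 32289 = 87688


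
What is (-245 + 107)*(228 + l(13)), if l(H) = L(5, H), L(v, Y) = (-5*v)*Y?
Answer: 13386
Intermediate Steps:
L(v, Y) = -5*Y*v
l(H) = -25*H (l(H) = -5*H*5 = -25*H)
(-245 + 107)*(228 + l(13)) = (-245 + 107)*(228 - 25*13) = -138*(228 - 325) = -138*(-97) = 13386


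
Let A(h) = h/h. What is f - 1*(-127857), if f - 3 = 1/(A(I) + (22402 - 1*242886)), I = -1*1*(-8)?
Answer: 28190956379/220483 ≈ 1.2786e+5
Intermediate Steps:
I = 8 (I = -1*(-8) = 8)
A(h) = 1
f = 661448/220483 (f = 3 + 1/(1 + (22402 - 1*242886)) = 3 + 1/(1 + (22402 - 242886)) = 3 + 1/(1 - 220484) = 3 + 1/(-220483) = 3 - 1/220483 = 661448/220483 ≈ 3.0000)
f - 1*(-127857) = 661448/220483 - 1*(-127857) = 661448/220483 + 127857 = 28190956379/220483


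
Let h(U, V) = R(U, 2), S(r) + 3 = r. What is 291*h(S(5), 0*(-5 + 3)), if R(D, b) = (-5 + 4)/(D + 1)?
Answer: -97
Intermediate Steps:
S(r) = -3 + r
R(D, b) = -1/(1 + D)
h(U, V) = -1/(1 + U)
291*h(S(5), 0*(-5 + 3)) = 291*(-1/(1 + (-3 + 5))) = 291*(-1/(1 + 2)) = 291*(-1/3) = -97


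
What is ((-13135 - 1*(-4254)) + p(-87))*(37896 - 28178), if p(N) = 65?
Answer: -85673888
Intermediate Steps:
((-13135 - 1*(-4254)) + p(-87))*(37896 - 28178) = ((-13135 - 1*(-4254)) + 65)*(37896 - 28178) = ((-13135 + 4254) + 65)*9718 = (-8881 + 65)*9718 = -8816*9718 = -85673888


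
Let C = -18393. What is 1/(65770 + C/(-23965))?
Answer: 23965/1576196443 ≈ 1.5204e-5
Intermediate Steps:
1/(65770 + C/(-23965)) = 1/(65770 - 18393/(-23965)) = 1/(65770 - 18393*(-1/23965)) = 1/(65770 + 18393/23965) = 1/(1576196443/23965) = 23965/1576196443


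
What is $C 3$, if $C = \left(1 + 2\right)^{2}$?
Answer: $27$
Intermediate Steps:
$C = 9$ ($C = 3^{2} = 9$)
$C 3 = 9 \cdot 3 = 27$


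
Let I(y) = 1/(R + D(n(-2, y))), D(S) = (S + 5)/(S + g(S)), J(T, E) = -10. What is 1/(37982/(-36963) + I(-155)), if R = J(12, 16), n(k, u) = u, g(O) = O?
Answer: -10904085/12350543 ≈ -0.88288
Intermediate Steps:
R = -10
D(S) = (5 + S)/(2*S) (D(S) = (S + 5)/(S + S) = (5 + S)/((2*S)) = (5 + S)*(1/(2*S)) = (5 + S)/(2*S))
I(y) = 1/(-10 + (5 + y)/(2*y))
1/(37982/(-36963) + I(-155)) = 1/(37982/(-36963) + 2*(-155)/(5 - 19*(-155))) = 1/(37982*(-1/36963) + 2*(-155)/(5 + 2945)) = 1/(-37982/36963 + 2*(-155)/2950) = 1/(-37982/36963 + 2*(-155)*(1/2950)) = 1/(-37982/36963 - 31/295) = 1/(-12350543/10904085) = -10904085/12350543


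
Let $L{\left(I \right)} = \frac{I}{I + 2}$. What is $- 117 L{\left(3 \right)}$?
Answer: $- \frac{351}{5} \approx -70.2$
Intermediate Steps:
$L{\left(I \right)} = \frac{I}{2 + I}$
$- 117 L{\left(3 \right)} = - 117 \frac{3}{2 + 3} = - 117 \cdot \frac{3}{5} = - 117 \cdot 3 \cdot \frac{1}{5} = \left(-117\right) \frac{3}{5} = - \frac{351}{5}$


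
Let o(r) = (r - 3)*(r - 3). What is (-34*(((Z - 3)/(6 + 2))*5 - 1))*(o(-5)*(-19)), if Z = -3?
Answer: -196384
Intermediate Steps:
o(r) = (-3 + r)² (o(r) = (-3 + r)*(-3 + r) = (-3 + r)²)
(-34*(((Z - 3)/(6 + 2))*5 - 1))*(o(-5)*(-19)) = (-34*(((-3 - 3)/(6 + 2))*5 - 1))*((-3 - 5)²*(-19)) = (-34*(-6/8*5 - 1))*((-8)²*(-19)) = (-34*(-6*⅛*5 - 1))*(64*(-19)) = -34*(-¾*5 - 1)*(-1216) = -34*(-15/4 - 1)*(-1216) = -34*(-19/4)*(-1216) = (323/2)*(-1216) = -196384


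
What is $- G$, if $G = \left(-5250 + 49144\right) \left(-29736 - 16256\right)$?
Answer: $2018772848$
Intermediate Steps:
$G = -2018772848$ ($G = 43894 \left(-45992\right) = -2018772848$)
$- G = \left(-1\right) \left(-2018772848\right) = 2018772848$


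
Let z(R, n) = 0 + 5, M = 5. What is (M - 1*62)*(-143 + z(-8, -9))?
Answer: 7866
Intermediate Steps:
z(R, n) = 5
(M - 1*62)*(-143 + z(-8, -9)) = (5 - 1*62)*(-143 + 5) = (5 - 62)*(-138) = -57*(-138) = 7866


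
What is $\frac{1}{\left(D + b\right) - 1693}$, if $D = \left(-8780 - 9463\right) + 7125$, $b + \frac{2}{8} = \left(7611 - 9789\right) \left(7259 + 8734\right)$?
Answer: $- \frac{4}{139382261} \approx -2.8698 \cdot 10^{-8}$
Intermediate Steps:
$b = - \frac{139331017}{4}$ ($b = - \frac{1}{4} + \left(7611 - 9789\right) \left(7259 + 8734\right) = - \frac{1}{4} - 34832754 = - \frac{139331017}{4} \approx -3.4833 \cdot 10^{7}$)
$D = -11118$ ($D = -18243 + 7125 = -11118$)
$\frac{1}{\left(D + b\right) - 1693} = \frac{1}{\left(-11118 - \frac{139331017}{4}\right) - 1693} = \frac{1}{- \frac{139375489}{4} - 1693} = \frac{1}{- \frac{139382261}{4}} = - \frac{4}{139382261}$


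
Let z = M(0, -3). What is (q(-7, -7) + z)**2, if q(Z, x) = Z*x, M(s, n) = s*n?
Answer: 2401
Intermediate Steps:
M(s, n) = n*s
z = 0 (z = -3*0 = 0)
(q(-7, -7) + z)**2 = (-7*(-7) + 0)**2 = (49 + 0)**2 = 49**2 = 2401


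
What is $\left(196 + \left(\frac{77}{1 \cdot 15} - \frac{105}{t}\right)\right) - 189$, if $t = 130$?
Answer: $\frac{4417}{390} \approx 11.326$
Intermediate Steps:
$\left(196 + \left(\frac{77}{1 \cdot 15} - \frac{105}{t}\right)\right) - 189 = \left(196 + \left(\frac{77}{1 \cdot 15} - \frac{105}{130}\right)\right) - 189 = \left(196 + \left(\frac{77}{15} - \frac{21}{26}\right)\right) - 189 = \left(196 + \frac{1687}{390}\right) - 189 = \frac{78127}{390} - 189 = \frac{4417}{390}$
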